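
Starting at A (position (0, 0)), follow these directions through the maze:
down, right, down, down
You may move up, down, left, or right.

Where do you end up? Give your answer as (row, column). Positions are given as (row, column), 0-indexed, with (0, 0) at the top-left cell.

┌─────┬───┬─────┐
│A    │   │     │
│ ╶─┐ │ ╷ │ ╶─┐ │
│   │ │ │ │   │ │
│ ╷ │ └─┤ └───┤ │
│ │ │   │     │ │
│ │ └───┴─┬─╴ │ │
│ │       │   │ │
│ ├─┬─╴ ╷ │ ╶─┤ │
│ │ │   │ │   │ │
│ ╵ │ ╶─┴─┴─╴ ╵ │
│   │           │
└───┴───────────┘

Following directions step by step:
Start: (0, 0)
  down: (0, 0) → (1, 0)
  right: (1, 0) → (1, 1)
  down: (1, 1) → (2, 1)
  down: (2, 1) → (3, 1)
Final position: (3, 1)

Path taken:

┌─────┬───┬─────┐
│A    │   │     │
│ ╶─┐ │ ╷ │ ╶─┐ │
│↳ ↓│ │ │ │   │ │
│ ╷ │ └─┤ └───┤ │
│ │↓│   │     │ │
│ │ └───┴─┬─╴ │ │
│ │B      │   │ │
│ ├─┬─╴ ╷ │ ╶─┤ │
│ │ │   │ │   │ │
│ ╵ │ ╶─┴─┴─╴ ╵ │
│   │           │
└───┴───────────┘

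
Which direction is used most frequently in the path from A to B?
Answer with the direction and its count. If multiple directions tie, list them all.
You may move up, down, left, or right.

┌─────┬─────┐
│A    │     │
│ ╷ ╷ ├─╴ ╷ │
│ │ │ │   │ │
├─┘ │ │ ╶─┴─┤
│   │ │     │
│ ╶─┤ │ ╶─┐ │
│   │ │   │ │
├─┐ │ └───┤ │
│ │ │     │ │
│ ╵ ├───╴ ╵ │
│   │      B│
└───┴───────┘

Directions: right, right, down, down, down, down, right, right, down, right
Counts: {'right': 5, 'down': 5}
Most common: down and right (tied at 5 times each)

Solution:

┌─────┬─────┐
│A → ↓│     │
│ ╷ ╷ ├─╴ ╷ │
│ │ │↓│   │ │
├─┘ │ │ ╶─┴─┤
│   │↓│     │
│ ╶─┤ │ ╶─┐ │
│   │↓│   │ │
├─┐ │ └───┤ │
│ │ │↳ → ↓│ │
│ ╵ ├───╴ ╵ │
│   │    ↳ B│
└───┴───────┘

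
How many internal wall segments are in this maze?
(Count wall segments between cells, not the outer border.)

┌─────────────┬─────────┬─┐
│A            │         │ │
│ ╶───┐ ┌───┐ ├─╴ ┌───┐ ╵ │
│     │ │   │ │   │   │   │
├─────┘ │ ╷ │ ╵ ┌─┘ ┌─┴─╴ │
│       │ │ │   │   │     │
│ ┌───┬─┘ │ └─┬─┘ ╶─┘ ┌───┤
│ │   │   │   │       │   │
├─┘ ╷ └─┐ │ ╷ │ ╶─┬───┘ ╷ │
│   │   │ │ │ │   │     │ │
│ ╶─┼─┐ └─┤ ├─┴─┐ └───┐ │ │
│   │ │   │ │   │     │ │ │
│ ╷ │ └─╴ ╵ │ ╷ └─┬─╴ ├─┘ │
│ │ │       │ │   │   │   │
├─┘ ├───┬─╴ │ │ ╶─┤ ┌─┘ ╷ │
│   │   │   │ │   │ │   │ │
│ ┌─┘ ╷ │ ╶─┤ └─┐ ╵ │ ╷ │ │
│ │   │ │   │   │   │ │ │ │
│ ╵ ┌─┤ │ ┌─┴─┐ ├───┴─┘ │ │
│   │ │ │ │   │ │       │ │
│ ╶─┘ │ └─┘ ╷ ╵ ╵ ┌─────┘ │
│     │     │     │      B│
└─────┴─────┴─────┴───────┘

Counting internal wall segments:
Total internal walls: 120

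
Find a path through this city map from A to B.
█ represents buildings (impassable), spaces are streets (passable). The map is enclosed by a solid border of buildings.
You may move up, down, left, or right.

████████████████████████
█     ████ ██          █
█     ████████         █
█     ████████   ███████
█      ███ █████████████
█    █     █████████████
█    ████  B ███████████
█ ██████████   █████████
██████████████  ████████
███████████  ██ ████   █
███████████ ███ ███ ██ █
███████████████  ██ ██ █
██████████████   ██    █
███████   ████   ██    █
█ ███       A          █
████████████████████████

Finding the shortest path from A to B:
Movement: cardinal only
Path length: 15 steps
Directions: right → right → up → up → right → up → up → up → up → left → up → left → left → up → left

Solution:

████████████████████████
█     ████ ██          █
█     ████████         █
█     ████████   ███████
█      ███ █████████████
█    █     █████████████
█    ████  B↰███████████
█ ██████████↑←↰█████████
██████████████↑↰████████
███████████  ██↑████   █
███████████ ███↑███ ██ █
███████████████↑ ██ ██ █
██████████████↱↑ ██    █
███████   ████↑  ██    █
█ ███       A→↑        █
████████████████████████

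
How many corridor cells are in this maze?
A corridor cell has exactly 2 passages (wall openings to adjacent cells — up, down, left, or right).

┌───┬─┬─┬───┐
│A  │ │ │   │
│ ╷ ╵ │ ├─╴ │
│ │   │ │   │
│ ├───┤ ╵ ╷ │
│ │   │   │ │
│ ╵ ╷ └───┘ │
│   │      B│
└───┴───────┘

Counting cells with exactly 2 passages:
Total corridor cells: 20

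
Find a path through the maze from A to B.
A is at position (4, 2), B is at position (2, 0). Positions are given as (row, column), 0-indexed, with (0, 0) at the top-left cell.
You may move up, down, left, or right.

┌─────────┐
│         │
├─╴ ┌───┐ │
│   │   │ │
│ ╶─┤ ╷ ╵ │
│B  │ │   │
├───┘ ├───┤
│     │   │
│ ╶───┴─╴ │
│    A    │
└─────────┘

Finding the shortest path from (4, 2) to (2, 0):
Path length: 18 steps
Directions: left → left → up → right → right → up → up → right → down → right → up → up → left → left → left → down → left → down

Solution:

┌─────────┐
│  ↓ ← ← ↰│
├─╴ ┌───┐ │
│↓ ↲│↱ ↓│↑│
│ ╶─┤ ╷ ╵ │
│B  │↑│↳ ↑│
├───┘ ├───┤
│↱ → ↑│   │
│ ╶───┴─╴ │
│↑ ← A    │
└─────────┘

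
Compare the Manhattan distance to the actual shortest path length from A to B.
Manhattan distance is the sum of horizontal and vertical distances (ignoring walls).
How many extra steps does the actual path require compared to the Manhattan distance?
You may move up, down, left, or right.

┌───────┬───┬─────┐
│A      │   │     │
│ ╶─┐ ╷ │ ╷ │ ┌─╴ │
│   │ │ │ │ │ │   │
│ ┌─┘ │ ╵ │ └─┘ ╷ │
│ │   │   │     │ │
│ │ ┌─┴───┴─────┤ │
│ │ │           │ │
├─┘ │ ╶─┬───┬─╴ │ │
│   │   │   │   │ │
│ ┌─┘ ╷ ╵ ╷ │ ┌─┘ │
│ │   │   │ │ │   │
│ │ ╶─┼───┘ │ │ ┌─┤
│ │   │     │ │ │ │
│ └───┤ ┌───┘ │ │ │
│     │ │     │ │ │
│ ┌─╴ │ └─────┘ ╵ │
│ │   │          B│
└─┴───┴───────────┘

Manhattan distance: |8 - 0| + |8 - 0| = 16
Actual path length: 24
Extra steps: 24 - 16 = 8

Solution:

┌───────┬───┬─────┐
│A → → ↓│↱ ↓│     │
│ ╶─┐ ╷ │ ╷ │ ┌─╴ │
│   │ │↓│↑│↓│ │↱ ↓│
│ ┌─┘ │ ╵ │ └─┘ ╷ │
│ │   │↳ ↑│↳ → ↑│↓│
│ │ ┌─┴───┴─────┤ │
│ │ │           │↓│
├─┘ │ ╶─┬───┬─╴ │ │
│   │   │   │   │↓│
│ ┌─┘ ╷ ╵ ╷ │ ┌─┘ │
│ │   │   │ │ │↓ ↲│
│ │ ╶─┼───┘ │ │ ┌─┤
│ │   │     │ │↓│ │
│ └───┤ ┌───┘ │ │ │
│     │ │     │↓│ │
│ ┌─╴ │ └─────┘ ╵ │
│ │   │        ↳ B│
└─┴───┴───────────┘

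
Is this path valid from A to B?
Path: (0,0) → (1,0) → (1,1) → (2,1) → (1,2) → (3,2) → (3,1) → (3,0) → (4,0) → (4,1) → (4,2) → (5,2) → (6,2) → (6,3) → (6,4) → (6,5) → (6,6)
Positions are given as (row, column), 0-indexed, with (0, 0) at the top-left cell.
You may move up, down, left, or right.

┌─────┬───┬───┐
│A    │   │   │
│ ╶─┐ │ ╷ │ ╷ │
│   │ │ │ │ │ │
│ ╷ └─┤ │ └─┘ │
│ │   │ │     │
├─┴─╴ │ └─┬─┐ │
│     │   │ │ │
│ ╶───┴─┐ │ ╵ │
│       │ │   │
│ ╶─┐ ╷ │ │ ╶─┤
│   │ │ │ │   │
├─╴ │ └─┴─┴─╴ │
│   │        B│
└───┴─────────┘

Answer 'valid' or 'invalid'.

Checking path validity:
Result: Invalid move at step 4: cannot move from (2, 1) to (1, 2).

invalid

Correct solution:

┌─────┬───┬───┐
│A    │   │   │
│ ╶─┐ │ ╷ │ ╷ │
│↳ ↓│ │ │ │ │ │
│ ╷ └─┤ │ └─┘ │
│ │↳ ↓│ │     │
├─┴─╴ │ └─┬─┐ │
│↓ ← ↲│   │ │ │
│ ╶───┴─┐ │ ╵ │
│↳ → ↓  │ │   │
│ ╶─┐ ╷ │ │ ╶─┤
│   │↓│ │ │   │
├─╴ │ └─┴─┴─╴ │
│   │↳ → → → B│
└───┴─────────┘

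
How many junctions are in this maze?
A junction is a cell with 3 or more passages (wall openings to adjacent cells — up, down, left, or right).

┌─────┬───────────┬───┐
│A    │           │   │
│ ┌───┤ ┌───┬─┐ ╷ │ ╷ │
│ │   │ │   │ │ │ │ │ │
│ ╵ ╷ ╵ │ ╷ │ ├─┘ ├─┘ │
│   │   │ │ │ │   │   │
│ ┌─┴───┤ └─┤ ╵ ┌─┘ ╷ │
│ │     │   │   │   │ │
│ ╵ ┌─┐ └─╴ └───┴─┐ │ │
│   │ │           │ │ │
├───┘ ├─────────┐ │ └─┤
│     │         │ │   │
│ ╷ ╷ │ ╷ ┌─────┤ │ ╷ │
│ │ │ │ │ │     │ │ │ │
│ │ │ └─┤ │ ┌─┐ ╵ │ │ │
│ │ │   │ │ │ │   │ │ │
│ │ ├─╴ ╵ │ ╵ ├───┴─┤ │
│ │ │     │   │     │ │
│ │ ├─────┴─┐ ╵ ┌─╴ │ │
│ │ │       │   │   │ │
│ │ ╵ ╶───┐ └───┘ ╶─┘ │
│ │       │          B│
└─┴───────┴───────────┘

Checking each cell for number of passages:

Junctions found (3+ passages):
  (0, 7): 3 passages
  (2, 0): 3 passages
  (2, 10): 3 passages
  (3, 9): 3 passages
  (4, 5): 3 passages
  (5, 1): 3 passages
  (5, 2): 3 passages
  (5, 4): 3 passages
  (5, 9): 3 passages
  (8, 3): 3 passages
  (8, 6): 3 passages
  (10, 2): 3 passages
  (10, 8): 3 passages
Total junctions: 13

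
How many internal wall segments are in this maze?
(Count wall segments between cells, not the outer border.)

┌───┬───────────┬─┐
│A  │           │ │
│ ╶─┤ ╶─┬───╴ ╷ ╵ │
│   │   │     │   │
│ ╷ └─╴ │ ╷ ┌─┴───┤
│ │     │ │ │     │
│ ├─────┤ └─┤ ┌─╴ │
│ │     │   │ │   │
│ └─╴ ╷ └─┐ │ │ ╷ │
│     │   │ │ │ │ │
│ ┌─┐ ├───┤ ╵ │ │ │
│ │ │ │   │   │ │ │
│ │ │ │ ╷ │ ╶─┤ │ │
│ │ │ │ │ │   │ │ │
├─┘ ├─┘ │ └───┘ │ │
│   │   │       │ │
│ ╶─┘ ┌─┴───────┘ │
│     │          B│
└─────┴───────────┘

Counting internal wall segments:
Total internal walls: 64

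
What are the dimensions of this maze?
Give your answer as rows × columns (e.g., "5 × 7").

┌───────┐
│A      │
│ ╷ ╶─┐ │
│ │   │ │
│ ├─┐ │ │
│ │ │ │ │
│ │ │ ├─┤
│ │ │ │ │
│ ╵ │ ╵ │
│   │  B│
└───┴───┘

Counting the maze dimensions:
Rows (vertical): 5
Columns (horizontal): 4
Dimensions: 5 × 4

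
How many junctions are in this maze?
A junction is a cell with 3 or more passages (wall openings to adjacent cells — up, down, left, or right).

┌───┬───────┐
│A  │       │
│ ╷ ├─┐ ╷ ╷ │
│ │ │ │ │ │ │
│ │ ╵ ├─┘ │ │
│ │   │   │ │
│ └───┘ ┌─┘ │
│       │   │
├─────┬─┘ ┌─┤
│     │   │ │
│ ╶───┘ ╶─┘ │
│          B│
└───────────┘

Checking each cell for number of passages:

Junctions found (3+ passages):
  (0, 3): 3 passages
  (0, 4): 3 passages
  (5, 3): 3 passages
Total junctions: 3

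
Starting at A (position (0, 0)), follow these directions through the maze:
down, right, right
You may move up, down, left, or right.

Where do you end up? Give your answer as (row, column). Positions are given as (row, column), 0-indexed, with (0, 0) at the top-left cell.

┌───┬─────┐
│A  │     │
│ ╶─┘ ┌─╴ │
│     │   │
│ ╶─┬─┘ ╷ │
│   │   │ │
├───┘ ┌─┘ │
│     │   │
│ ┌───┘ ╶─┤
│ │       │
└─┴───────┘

Following directions step by step:
Start: (0, 0)
  down: (0, 0) → (1, 0)
  right: (1, 0) → (1, 1)
  right: (1, 1) → (1, 2)
Final position: (1, 2)

Path taken:

┌───┬─────┐
│A  │     │
│ ╶─┘ ┌─╴ │
│↳ → B│   │
│ ╶─┬─┘ ╷ │
│   │   │ │
├───┘ ┌─┘ │
│     │   │
│ ┌───┘ ╶─┤
│ │       │
└─┴───────┘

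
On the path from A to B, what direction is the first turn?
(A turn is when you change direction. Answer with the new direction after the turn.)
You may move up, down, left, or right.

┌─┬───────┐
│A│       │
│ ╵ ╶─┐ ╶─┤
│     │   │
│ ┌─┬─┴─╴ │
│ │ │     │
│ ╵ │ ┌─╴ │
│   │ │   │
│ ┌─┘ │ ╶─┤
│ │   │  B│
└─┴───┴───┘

Directions: down, right, up, right, right, down, right, down, down, left, down, right
First turn direction: right

Solution:

┌─┬───────┐
│A│↱ → ↓  │
│ ╵ ╶─┐ ╶─┤
│↳ ↑  │↳ ↓│
│ ┌─┬─┴─╴ │
│ │ │    ↓│
│ ╵ │ ┌─╴ │
│   │ │↓ ↲│
│ ┌─┘ │ ╶─┤
│ │   │↳ B│
└─┴───┴───┘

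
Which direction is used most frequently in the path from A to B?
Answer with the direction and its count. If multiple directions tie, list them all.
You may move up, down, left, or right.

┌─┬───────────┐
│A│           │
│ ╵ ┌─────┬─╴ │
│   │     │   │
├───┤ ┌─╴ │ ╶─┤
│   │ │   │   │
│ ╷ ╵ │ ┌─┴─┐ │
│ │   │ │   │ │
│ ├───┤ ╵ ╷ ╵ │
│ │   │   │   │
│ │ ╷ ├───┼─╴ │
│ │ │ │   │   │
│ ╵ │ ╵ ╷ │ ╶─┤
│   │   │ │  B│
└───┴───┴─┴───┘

Directions: down, right, up, right, right, right, right, right, down, left, down, right, down, down, down, left, down, right
Counts: {'down': 7, 'right': 8, 'up': 1, 'left': 2}
Most common: right (8 times)

Solution:

┌─┬───────────┐
│A│↱ → → → → ↓│
│ ╵ ┌─────┬─╴ │
│↳ ↑│     │↓ ↲│
├───┤ ┌─╴ │ ╶─┤
│   │ │   │↳ ↓│
│ ╷ ╵ │ ┌─┴─┐ │
│ │   │ │   │↓│
│ ├───┤ ╵ ╷ ╵ │
│ │   │   │  ↓│
│ │ ╷ ├───┼─╴ │
│ │ │ │   │↓ ↲│
│ ╵ │ ╵ ╷ │ ╶─┤
│   │   │ │↳ B│
└───┴───┴─┴───┘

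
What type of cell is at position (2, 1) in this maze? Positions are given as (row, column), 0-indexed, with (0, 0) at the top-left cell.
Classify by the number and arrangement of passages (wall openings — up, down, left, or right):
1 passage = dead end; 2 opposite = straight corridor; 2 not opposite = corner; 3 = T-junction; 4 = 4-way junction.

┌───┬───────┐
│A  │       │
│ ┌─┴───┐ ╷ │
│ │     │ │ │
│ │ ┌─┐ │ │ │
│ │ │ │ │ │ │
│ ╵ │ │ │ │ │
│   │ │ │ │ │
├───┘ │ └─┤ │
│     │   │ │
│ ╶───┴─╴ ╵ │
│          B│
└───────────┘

Checking cell at (2, 1):
Number of passages: 2
Cell type: straight corridor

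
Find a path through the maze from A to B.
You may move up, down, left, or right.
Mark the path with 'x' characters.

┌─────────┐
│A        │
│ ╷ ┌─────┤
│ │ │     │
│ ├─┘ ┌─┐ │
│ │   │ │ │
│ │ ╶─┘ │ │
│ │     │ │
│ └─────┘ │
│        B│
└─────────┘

Finding the shortest path through the maze:
Path length: 8 steps
Directions: down → down → down → down → right → right → right → right

Solution:

┌─────────┐
│A        │
│ ╷ ┌─────┤
│x│ │     │
│ ├─┘ ┌─┐ │
│x│   │ │ │
│ │ ╶─┘ │ │
│x│     │ │
│ └─────┘ │
│x x x x B│
└─────────┘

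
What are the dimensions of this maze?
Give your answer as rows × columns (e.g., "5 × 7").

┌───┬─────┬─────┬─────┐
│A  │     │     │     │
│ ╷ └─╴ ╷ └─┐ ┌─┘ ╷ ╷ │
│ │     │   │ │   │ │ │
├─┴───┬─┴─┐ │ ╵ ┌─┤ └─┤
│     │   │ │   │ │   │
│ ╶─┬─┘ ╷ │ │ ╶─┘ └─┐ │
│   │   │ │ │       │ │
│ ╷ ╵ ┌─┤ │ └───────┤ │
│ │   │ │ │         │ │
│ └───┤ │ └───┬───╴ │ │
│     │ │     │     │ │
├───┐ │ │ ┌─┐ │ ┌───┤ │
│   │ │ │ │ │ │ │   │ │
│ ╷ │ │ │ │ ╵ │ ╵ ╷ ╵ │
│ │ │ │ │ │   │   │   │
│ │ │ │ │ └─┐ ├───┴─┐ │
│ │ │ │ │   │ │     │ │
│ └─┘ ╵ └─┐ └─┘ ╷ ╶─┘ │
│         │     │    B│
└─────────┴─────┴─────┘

Counting the maze dimensions:
Rows (vertical): 10
Columns (horizontal): 11
Dimensions: 10 × 11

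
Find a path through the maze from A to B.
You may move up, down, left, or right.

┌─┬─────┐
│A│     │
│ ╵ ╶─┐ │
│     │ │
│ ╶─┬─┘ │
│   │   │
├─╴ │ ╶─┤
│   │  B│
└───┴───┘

Finding the shortest path through the maze:
Path length: 10 steps
Directions: down → right → up → right → right → down → down → left → down → right

Solution:

┌─┬─────┐
│A│↱ → ↓│
│ ╵ ╶─┐ │
│↳ ↑  │↓│
│ ╶─┬─┘ │
│   │↓ ↲│
├─╴ │ ╶─┤
│   │↳ B│
└───┴───┘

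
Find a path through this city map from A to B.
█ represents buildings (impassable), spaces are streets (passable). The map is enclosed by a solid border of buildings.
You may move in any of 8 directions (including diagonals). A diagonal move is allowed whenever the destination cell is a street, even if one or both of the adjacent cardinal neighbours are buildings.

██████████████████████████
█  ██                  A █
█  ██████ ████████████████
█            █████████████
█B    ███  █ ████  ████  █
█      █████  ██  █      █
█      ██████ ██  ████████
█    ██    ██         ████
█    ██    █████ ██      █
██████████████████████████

Finding the shortest path from A to B:
Movement: 8-directional
Path length: 22 steps
Directions: left → left → left → left → left → left → left → left → left → left → left → left → left → down-left → down-left → left → left → left → left → left → left → down-left

Solution:

██████████████████████████
█  ██     ↙←←←←←←←←←←←←A █
█  ██████↙████████████████
█ ↙←←←←←←    █████████████
█B    ███  █ ████  ████  █
█      █████  ██  █      █
█      ██████ ██  ████████
█    ██    ██         ████
█    ██    █████ ██      █
██████████████████████████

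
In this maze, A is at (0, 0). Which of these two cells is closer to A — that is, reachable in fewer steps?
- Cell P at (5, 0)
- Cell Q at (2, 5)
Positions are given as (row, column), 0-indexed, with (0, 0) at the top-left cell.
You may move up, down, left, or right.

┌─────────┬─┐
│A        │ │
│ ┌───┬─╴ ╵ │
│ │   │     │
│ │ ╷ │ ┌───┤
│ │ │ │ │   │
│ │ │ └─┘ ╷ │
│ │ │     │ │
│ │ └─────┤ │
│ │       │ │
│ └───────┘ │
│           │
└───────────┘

Shortest path A → P at (5, 0): 5 steps
Shortest path A → Q at (2, 5): 13 steps

P is closer (5 steps vs 13 steps).

Path to P:

┌─────────┬─┐
│A        │ │
│ ┌───┬─╴ ╵ │
│↓│   │     │
│ │ ╷ │ ┌───┤
│↓│ │ │ │   │
│ │ │ └─┘ ╷ │
│↓│ │     │ │
│ │ └─────┤ │
│↓│       │ │
│ └───────┘ │
│P          │
└───────────┘

Path to Q:

┌─────────┬─┐
│A        │ │
│ ┌───┬─╴ ╵ │
│↓│   │     │
│ │ ╷ │ ┌───┤
│↓│ │ │ │  Q│
│ │ │ └─┘ ╷ │
│↓│ │     │↑│
│ │ └─────┤ │
│↓│       │↑│
│ └───────┘ │
│↳ → → → → ↑│
└───────────┘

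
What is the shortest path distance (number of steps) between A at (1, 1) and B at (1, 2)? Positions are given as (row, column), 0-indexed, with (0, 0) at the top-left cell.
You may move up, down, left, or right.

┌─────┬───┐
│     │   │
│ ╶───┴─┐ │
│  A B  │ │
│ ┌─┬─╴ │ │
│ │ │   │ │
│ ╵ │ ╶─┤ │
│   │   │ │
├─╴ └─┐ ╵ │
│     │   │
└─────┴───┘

Finding path from (1, 1) to (1, 2):
Path: (1,1) → (1,2)
Distance: 1 steps

Solution:

┌─────┬───┐
│     │   │
│ ╶───┴─┐ │
│  A B  │ │
│ ┌─┬─╴ │ │
│ │ │   │ │
│ ╵ │ ╶─┤ │
│   │   │ │
├─╴ └─┐ ╵ │
│     │   │
└─────┴───┘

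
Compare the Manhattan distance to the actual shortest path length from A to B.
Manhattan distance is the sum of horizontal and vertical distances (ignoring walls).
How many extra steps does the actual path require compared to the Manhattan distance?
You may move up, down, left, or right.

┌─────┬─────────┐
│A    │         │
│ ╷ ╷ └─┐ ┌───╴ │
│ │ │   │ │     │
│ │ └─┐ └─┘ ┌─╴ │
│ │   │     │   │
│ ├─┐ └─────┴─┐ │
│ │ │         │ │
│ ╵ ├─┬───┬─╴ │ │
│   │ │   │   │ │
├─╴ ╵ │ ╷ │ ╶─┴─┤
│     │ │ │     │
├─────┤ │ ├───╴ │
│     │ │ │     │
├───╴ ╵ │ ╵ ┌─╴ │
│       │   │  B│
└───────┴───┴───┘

Manhattan distance: |7 - 0| + |7 - 0| = 14
Actual path length: 16
Extra steps: 16 - 14 = 2

Solution:

┌─────┬─────────┐
│A ↓  │         │
│ ╷ ╷ └─┐ ┌───╴ │
│ │↓│   │ │     │
│ │ └─┐ └─┘ ┌─╴ │
│ │↳ ↓│     │   │
│ ├─┐ └─────┴─┐ │
│ │ │↳ → → → ↓│ │
│ ╵ ├─┬───┬─╴ │ │
│   │ │   │↓ ↲│ │
├─╴ ╵ │ ╷ │ ╶─┴─┤
│     │ │ │↳ → ↓│
├─────┤ │ ├───╴ │
│     │ │ │    ↓│
├───╴ ╵ │ ╵ ┌─╴ │
│       │   │  B│
└───────┴───┴───┘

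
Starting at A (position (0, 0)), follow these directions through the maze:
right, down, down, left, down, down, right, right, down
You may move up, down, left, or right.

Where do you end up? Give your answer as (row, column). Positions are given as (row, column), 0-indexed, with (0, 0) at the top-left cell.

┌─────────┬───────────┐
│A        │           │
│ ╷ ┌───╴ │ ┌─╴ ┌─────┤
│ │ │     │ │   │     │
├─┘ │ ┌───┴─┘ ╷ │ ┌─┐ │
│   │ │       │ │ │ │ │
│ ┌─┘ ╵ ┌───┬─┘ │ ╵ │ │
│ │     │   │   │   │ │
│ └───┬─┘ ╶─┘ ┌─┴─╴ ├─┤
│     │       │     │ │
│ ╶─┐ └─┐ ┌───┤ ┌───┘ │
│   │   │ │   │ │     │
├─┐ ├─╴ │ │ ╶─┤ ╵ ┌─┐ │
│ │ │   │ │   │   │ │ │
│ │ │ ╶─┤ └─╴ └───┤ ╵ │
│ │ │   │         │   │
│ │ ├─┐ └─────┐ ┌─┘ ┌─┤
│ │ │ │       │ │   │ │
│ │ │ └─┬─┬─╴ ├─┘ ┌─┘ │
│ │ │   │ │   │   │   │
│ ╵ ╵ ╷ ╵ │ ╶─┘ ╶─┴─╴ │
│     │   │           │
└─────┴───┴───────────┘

Following directions step by step:
Start: (0, 0)
  right: (0, 0) → (0, 1)
  down: (0, 1) → (1, 1)
  down: (1, 1) → (2, 1)
  left: (2, 1) → (2, 0)
  down: (2, 0) → (3, 0)
  down: (3, 0) → (4, 0)
  right: (4, 0) → (4, 1)
  right: (4, 1) → (4, 2)
  down: (4, 2) → (5, 2)
Final position: (5, 2)

Path taken:

┌─────────┬───────────┐
│A ↓      │           │
│ ╷ ┌───╴ │ ┌─╴ ┌─────┤
│ │↓│     │ │   │     │
├─┘ │ ┌───┴─┘ ╷ │ ┌─┐ │
│↓ ↲│ │       │ │ │ │ │
│ ┌─┘ ╵ ┌───┬─┘ │ ╵ │ │
│↓│     │   │   │   │ │
│ └───┬─┘ ╶─┘ ┌─┴─╴ ├─┤
│↳ → ↓│       │     │ │
│ ╶─┐ └─┐ ┌───┤ ┌───┘ │
│   │B  │ │   │ │     │
├─┐ ├─╴ │ │ ╶─┤ ╵ ┌─┐ │
│ │ │   │ │   │   │ │ │
│ │ │ ╶─┤ └─╴ └───┤ ╵ │
│ │ │   │         │   │
│ │ ├─┐ └─────┐ ┌─┘ ┌─┤
│ │ │ │       │ │   │ │
│ │ │ └─┬─┬─╴ ├─┘ ┌─┘ │
│ │ │   │ │   │   │   │
│ ╵ ╵ ╷ ╵ │ ╶─┘ ╶─┴─╴ │
│     │   │           │
└─────┴───┴───────────┘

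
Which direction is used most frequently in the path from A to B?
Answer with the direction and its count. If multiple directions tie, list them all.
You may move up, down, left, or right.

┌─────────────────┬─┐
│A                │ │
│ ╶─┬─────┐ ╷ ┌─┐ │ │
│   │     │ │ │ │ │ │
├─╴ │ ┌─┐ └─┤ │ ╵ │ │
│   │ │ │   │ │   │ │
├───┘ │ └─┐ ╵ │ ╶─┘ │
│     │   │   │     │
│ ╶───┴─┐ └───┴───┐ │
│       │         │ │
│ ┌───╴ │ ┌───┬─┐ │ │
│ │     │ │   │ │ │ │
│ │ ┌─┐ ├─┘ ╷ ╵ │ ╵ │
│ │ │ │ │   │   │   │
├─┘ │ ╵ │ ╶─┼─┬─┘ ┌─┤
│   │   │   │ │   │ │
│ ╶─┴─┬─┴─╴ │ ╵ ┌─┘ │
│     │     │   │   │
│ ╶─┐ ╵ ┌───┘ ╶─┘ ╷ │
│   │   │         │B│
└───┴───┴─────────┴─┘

Directions: right, right, right, right, right, right, right, right, down, down, left, down, right, right, down, down, down, left, down, left, down, left, down, right, right, up, right, down
Counts: {'right': 13, 'down': 10, 'left': 4, 'up': 1}
Most common: right (13 times)

Solution:

┌─────────────────┬─┐
│A → → → → → → → ↓│ │
│ ╶─┬─────┐ ╷ ┌─┐ │ │
│   │     │ │ │ │↓│ │
├─╴ │ ┌─┐ └─┤ │ ╵ │ │
│   │ │ │   │ │↓ ↲│ │
├───┘ │ └─┐ ╵ │ ╶─┘ │
│     │   │   │↳ → ↓│
│ ╶───┴─┐ └───┴───┐ │
│       │         │↓│
│ ┌───╴ │ ┌───┬─┐ │ │
│ │     │ │   │ │ │↓│
│ │ ┌─┐ ├─┘ ╷ ╵ │ ╵ │
│ │ │ │ │   │   │↓ ↲│
├─┘ │ ╵ │ ╶─┼─┬─┘ ┌─┤
│   │   │   │ │↓ ↲│ │
│ ╶─┴─┬─┴─╴ │ ╵ ┌─┘ │
│     │     │↓ ↲│↱ ↓│
│ ╶─┐ ╵ ┌───┘ ╶─┘ ╷ │
│   │   │    ↳ → ↑│B│
└───┴───┴─────────┴─┘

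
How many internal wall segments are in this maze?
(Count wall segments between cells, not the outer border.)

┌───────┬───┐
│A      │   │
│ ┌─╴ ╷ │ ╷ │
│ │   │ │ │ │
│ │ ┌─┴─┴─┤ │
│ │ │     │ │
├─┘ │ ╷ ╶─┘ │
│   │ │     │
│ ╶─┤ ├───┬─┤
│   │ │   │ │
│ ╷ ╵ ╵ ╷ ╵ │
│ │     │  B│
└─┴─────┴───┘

Counting internal wall segments:
Total internal walls: 25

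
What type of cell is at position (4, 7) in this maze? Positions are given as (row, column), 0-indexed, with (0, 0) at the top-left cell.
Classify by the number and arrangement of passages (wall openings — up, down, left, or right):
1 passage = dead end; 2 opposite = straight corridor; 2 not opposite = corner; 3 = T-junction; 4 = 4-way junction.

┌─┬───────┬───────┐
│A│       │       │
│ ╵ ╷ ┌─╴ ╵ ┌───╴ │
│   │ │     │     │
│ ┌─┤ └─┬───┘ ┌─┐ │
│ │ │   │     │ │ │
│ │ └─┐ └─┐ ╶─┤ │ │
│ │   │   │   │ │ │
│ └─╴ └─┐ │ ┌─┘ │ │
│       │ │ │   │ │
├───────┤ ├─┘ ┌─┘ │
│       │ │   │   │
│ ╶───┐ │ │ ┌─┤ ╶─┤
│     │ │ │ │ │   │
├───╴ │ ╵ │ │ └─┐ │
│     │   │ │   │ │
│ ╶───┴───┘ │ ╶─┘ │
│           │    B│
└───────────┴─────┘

Checking cell at (4, 7):
Number of passages: 2
Cell type: corner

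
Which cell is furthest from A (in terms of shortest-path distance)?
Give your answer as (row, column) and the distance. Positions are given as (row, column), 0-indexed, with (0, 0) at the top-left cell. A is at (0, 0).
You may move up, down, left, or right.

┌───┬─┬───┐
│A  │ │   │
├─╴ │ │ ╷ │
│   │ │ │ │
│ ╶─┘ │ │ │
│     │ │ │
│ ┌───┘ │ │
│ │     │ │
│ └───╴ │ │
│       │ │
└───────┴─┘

Computing BFS distances from A to all cells:
Furthest cell: (4, 4)
Distance: 18 steps

Path from A to the furthest cell:

┌───┬─┬───┐
│A ↓│ │↱ ↓│
├─╴ │ │ ╷ │
│↓ ↲│ │↑│↓│
│ ╶─┘ │ │ │
│↓    │↑│↓│
│ ┌───┘ │ │
│↓│    ↑│↓│
│ └───╴ │ │
│↳ → → ↑│B│
└───────┴─┘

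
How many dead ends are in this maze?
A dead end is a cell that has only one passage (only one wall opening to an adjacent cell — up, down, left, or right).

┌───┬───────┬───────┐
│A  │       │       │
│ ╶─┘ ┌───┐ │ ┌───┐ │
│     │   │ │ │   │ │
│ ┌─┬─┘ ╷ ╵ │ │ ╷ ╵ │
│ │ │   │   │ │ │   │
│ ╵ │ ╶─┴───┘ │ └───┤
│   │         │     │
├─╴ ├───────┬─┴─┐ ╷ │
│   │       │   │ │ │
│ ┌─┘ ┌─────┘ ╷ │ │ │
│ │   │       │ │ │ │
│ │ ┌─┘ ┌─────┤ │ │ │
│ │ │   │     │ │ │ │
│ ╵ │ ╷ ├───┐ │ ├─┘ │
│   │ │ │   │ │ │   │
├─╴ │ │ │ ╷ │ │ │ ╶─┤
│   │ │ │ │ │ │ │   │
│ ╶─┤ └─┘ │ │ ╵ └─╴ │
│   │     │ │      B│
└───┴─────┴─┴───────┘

Checking each cell for number of passages:

Dead ends found at positions:
  (0, 1)
  (2, 1)
  (4, 5)
  (6, 4)
  (6, 8)
  (8, 3)
  (9, 1)
  (9, 5)
Total dead ends: 8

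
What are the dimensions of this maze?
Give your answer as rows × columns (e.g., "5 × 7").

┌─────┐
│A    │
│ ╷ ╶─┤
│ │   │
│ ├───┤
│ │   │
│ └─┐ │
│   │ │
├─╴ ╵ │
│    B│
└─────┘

Counting the maze dimensions:
Rows (vertical): 5
Columns (horizontal): 3
Dimensions: 5 × 3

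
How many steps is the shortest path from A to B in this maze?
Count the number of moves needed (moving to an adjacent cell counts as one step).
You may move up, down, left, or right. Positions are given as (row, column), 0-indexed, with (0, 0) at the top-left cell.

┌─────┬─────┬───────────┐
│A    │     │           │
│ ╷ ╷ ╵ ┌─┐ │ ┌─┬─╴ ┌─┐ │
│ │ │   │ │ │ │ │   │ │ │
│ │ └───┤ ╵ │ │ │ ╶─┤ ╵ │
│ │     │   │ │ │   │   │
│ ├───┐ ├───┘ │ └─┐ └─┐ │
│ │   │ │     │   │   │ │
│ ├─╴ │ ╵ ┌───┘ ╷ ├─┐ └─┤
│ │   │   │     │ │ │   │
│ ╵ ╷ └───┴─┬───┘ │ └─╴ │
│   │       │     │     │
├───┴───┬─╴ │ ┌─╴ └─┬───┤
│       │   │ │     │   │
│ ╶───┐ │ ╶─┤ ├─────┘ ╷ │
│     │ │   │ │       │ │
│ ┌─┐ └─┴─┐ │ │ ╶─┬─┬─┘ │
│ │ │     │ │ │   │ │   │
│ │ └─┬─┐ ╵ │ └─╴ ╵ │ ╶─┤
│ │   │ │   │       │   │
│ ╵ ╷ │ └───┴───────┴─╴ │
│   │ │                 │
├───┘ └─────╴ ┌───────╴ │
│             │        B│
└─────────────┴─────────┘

Using BFS to find shortest path:
Start: (0, 0), End: (11, 11)
Path found:
(0,0) → (1,0) → (2,0) → (3,0) → (4,0) → (5,0) → (5,1) → (4,1) → (4,2) → (5,2) → (5,3) → (5,4) → (5,5) → (6,5) → (6,4) → (7,4) → (7,5) → (8,5) → (9,5) → (9,4) → (8,4) → (8,3) → (8,2) → (7,2) → (7,1) → (7,0) → (8,0) → (9,0) → (10,0) → (10,1) → (9,1) → (9,2) → (10,2) → (11,2) → (11,3) → (11,4) → (11,5) → (11,6) → (10,6) → (10,7) → (10,8) → (10,9) → (10,10) → (10,11) → (11,11)
Number of steps: 44

Solution:

┌─────┬─────┬───────────┐
│A    │     │           │
│ ╷ ╷ ╵ ┌─┐ │ ┌─┬─╴ ┌─┐ │
│↓│ │   │ │ │ │ │   │ │ │
│ │ └───┤ ╵ │ │ │ ╶─┤ ╵ │
│↓│     │   │ │ │   │   │
│ ├───┐ ├───┘ │ └─┐ └─┐ │
│↓│   │ │     │   │   │ │
│ ├─╴ │ ╵ ┌───┘ ╷ ├─┐ └─┤
│↓│↱ ↓│   │     │ │ │   │
│ ╵ ╷ └───┴─┬───┘ │ └─╴ │
│↳ ↑│↳ → → ↓│     │     │
├───┴───┬─╴ │ ┌─╴ └─┬───┤
│       │↓ ↲│ │     │   │
│ ╶───┐ │ ╶─┤ ├─────┘ ╷ │
│↓ ← ↰│ │↳ ↓│ │       │ │
│ ┌─┐ └─┴─┐ │ │ ╶─┬─┬─┘ │
│↓│ │↑ ← ↰│↓│ │   │ │   │
│ │ └─┬─┐ ╵ │ └─╴ ╵ │ ╶─┤
│↓│↱ ↓│ │↑ ↲│       │   │
│ ╵ ╷ │ └───┴───────┴─╴ │
│↳ ↑│↓│      ↱ → → → → ↓│
├───┘ └─────╴ ┌───────╴ │
│    ↳ → → → ↑│        B│
└─────────────┴─────────┘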